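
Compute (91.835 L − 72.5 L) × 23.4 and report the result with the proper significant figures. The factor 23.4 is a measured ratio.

452 L

91.835 L − 72.5 L = 19.335 L; the difference is limited to 1 decimal place (3 s.f.).
Carrying full precision, 19.335 × 23.4 = 452.439 L; 23.4 has 3 s.f., so the result keeps min(3, 3) = 3 s.f.
Rounded to 3 significant figures: 452 L.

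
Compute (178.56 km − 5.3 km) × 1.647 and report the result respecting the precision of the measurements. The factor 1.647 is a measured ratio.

285.4 km

178.56 km − 5.3 km = 173.26 km; the difference is limited to 1 decimal place (4 s.f.).
Carrying full precision, 173.26 × 1.647 = 285.35922 km; 1.647 has 4 s.f., so the result keeps min(4, 4) = 4 s.f.
Rounded to 4 significant figures: 285.4 km.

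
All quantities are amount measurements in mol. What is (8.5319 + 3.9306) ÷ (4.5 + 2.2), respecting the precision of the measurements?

1.9

8.5319 + 3.9306 = 12.4625, limited to 4 d.p. → 6 s.f.; 4.5 + 2.2 = 6.7, limited to 1 d.p. → 2 s.f.
Carrying full precision, 12.4625 ÷ 6.7 = 1.86007462687…; keep min(6, 2) = 2 s.f.
Rounded to 2 significant figures: 1.9.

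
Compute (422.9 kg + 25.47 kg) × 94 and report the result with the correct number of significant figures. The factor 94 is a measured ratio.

4.2 × 10^4 kg

422.9 kg + 25.47 kg = 448.37 kg; the sum is limited to 1 decimal place (4 s.f.).
Carrying full precision, 448.37 × 94 = 42146.78 kg; 94 has 2 s.f., so the result keeps min(4, 2) = 2 s.f.
Rounded to 2 significant figures: 4.2 × 10^4 kg.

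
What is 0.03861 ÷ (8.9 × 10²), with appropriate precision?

4.3 × 10⁻⁵

0.03861 ÷ (8.9 × 10²) = 0.0000433820224719…
Multiplication/division keeps the fewest significant figures: 0.03861 → 4 s.f., 8.9 × 10² → 2 s.f.; limit is 2.
Rounded to 2 significant figures: 4.3 × 10⁻⁵.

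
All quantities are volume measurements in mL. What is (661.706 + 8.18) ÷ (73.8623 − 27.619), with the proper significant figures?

14.486

661.706 + 8.18 = 669.886, limited to 2 d.p. → 5 s.f.; 73.8623 − 27.619 = 46.2433, limited to 3 d.p. → 5 s.f.
Carrying full precision, 669.886 ÷ 46.2433 = 14.4861201515…; keep min(5, 5) = 5 s.f.
Rounded to 5 significant figures: 14.486.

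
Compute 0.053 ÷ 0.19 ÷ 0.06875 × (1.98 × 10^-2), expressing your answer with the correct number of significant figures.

0.080

0.053 ÷ 0.19 ÷ 0.06875 × (1.98 × 10^-2) = 0.0803368421053…
Multiplication/division keeps the fewest significant figures: 0.053 → 2 s.f., 0.19 → 2 s.f., 0.06875 → 4 s.f., 1.98 × 10^-2 → 3 s.f.; limit is 2.
Rounded to 2 significant figures: 0.080.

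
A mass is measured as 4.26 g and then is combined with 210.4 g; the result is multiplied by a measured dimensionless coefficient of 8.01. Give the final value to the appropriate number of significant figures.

1.72 × 10^3 g

4.26 g + 210.4 g = 214.66 g; the sum is limited to 1 decimal place (4 s.f.).
Carrying full precision, 214.66 × 8.01 = 1719.4266 g; 8.01 has 3 s.f., so the result keeps min(4, 3) = 3 s.f.
Rounded to 3 significant figures: 1.72 × 10^3 g.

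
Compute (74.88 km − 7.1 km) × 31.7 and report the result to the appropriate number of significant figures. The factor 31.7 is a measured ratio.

74.88 km − 7.1 km = 67.78 km; the difference is limited to 1 decimal place (3 s.f.).
Carrying full precision, 67.78 × 31.7 = 2148.626 km; 31.7 has 3 s.f., so the result keeps min(3, 3) = 3 s.f.
Rounded to 3 significant figures: 2.15 × 10³ km.

2.15 × 10³ km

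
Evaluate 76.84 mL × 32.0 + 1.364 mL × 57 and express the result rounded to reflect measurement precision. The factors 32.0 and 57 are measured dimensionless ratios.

2.54 × 10^3 mL

76.84 × 32.0 = 2458.88 → 2.46 × 10^3 mL (3 s.f., last digit at the 10^1 place).
1.364 × 57 = 77.748 → 78 mL (2 s.f., last digit at the 10^0 place).
Sum: 2536.628 mL; keep the coarser place, 10^1.
Result: 2.54 × 10^3 mL.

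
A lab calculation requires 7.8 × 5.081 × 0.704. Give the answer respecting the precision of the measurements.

28

7.8 × 5.081 × 0.704 = 27.9007872
Multiplication/division keeps the fewest significant figures: 7.8 → 2 s.f., 5.081 → 4 s.f., 0.704 → 3 s.f.; limit is 2.
Rounded to 2 significant figures: 28.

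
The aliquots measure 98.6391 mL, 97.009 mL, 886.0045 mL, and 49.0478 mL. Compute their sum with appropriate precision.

1130.700 mL

98.6391 mL + 97.009 mL + 886.0045 mL + 49.0478 mL = 1130.7004 mL.
Addition/subtraction keeps the fewest decimal places: 98.6391 → 4 decimal places, 97.009 → 3 decimal places, 886.0045 → 4 decimal places, 49.0478 → 4 decimal places; limit is 3.
Rounded to 3 decimal places: 1130.700 mL.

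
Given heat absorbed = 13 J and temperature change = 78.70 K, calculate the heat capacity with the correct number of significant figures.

0.17 J/K

heat capacity = 13 J ÷ 78.70 K = 0.165184243964… J/K.
13 has 2 significant figures; 78.70 has 4.
Division/multiplication keeps the fewest: 2 significant figures.
Rounded: 0.17 J/K.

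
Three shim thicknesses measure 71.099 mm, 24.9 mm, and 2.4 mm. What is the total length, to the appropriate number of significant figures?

71.099 mm + 24.9 mm + 2.4 mm = 98.399 mm.
Addition/subtraction keeps the fewest decimal places: 71.099 → 3 decimal places, 24.9 → 1 decimal place, 2.4 → 1 decimal place; limit is 1.
Rounded to 1 decimal place: 98.4 mm.

98.4 mm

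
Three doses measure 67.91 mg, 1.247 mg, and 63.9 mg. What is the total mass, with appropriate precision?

67.91 mg + 1.247 mg + 63.9 mg = 133.057 mg.
Addition/subtraction keeps the fewest decimal places: 67.91 → 2 decimal places, 1.247 → 3 decimal places, 63.9 → 1 decimal place; limit is 1.
Rounded to 1 decimal place: 133.1 mg.

133.1 mg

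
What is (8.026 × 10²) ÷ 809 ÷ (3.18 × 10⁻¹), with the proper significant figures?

(8.026 × 10²) ÷ 809 ÷ (3.18 × 10⁻¹) = 3.11977672567…
Multiplication/division keeps the fewest significant figures: 8.026 × 10² → 4 s.f., 809 → 3 s.f., 3.18 × 10⁻¹ → 3 s.f.; limit is 3.
Rounded to 3 significant figures: 3.12.

3.12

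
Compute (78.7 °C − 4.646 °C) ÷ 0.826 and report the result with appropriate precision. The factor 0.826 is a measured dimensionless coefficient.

89.7 °C

78.7 °C − 4.646 °C = 74.054 °C; the difference is limited to 1 decimal place (3 s.f.).
Carrying full precision, 74.054 ÷ 0.826 = 89.6537530266… °C; 0.826 has 3 s.f., so the result keeps min(3, 3) = 3 s.f.
Rounded to 3 significant figures: 89.7 °C.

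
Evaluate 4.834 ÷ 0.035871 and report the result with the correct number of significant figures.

4.834 ÷ 0.035871 = 134.760670179…
Multiplication/division keeps the fewest significant figures: 4.834 → 4 s.f., 0.035871 → 5 s.f.; limit is 4.
Rounded to 4 significant figures: 134.8.

134.8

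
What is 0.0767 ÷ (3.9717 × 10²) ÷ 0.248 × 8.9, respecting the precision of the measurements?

0.0767 ÷ (3.9717 × 10²) ÷ 0.248 × 8.9 = 0.00693038326807…
Multiplication/division keeps the fewest significant figures: 0.0767 → 3 s.f., 3.9717 × 10² → 5 s.f., 0.248 → 3 s.f., 8.9 → 2 s.f.; limit is 2.
Rounded to 2 significant figures: 6.9 × 10⁻³.

6.9 × 10⁻³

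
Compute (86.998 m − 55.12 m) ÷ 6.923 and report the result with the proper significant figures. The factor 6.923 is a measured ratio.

86.998 m − 55.12 m = 31.878 m; the difference is limited to 2 decimal places (4 s.f.).
Carrying full precision, 31.878 ÷ 6.923 = 4.60465116279… m; 6.923 has 4 s.f., so the result keeps min(4, 4) = 4 s.f.
Rounded to 4 significant figures: 4.605 m.

4.605 m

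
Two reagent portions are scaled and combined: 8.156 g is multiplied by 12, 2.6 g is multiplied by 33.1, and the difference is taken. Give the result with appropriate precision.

12 g

8.156 × 12 = 97.872 → 98 g (2 s.f., last digit at the 10^0 place).
2.6 × 33.1 = 86.06 → 86 g (2 s.f., last digit at the 10^0 place).
Difference: 11.812 g; keep the coarser place, 10^0.
Result: 12 g.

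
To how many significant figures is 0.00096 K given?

2

0.00096: leading zeros are not significant.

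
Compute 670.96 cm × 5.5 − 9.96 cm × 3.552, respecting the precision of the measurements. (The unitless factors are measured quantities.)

670.96 × 5.5 = 3690.28 → 3.7 × 10³ cm (2 s.f., last digit at the 10^2 place).
9.96 × 3.552 = 35.37792 → 35.4 cm (3 s.f., last digit at the 10^-1 place).
Difference: 3654.90208 cm; keep the coarser place, 10^2.
Result: 3.7 × 10³ cm.

3.7 × 10³ cm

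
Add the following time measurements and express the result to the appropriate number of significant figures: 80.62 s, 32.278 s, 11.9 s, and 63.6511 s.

188.4 s

80.62 s + 32.278 s + 11.9 s + 63.6511 s = 188.4491 s.
Addition/subtraction keeps the fewest decimal places: 80.62 → 2 decimal places, 32.278 → 3 decimal places, 11.9 → 1 decimal place, 63.6511 → 4 decimal places; limit is 1.
Rounded to 1 decimal place: 188.4 s.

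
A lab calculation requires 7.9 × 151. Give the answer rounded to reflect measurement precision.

1.2 × 10^3

7.9 × 151 = 1192.9
Multiplication/division keeps the fewest significant figures: 7.9 → 2 s.f., 151 → 3 s.f.; limit is 2.
Rounded to 2 significant figures: 1.2 × 10^3.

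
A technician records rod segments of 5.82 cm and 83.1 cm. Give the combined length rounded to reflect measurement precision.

5.82 cm + 83.1 cm = 88.92 cm.
Addition/subtraction keeps the fewest decimal places: 5.82 → 2 decimal places, 83.1 → 1 decimal place; limit is 1.
Rounded to 1 decimal place: 88.9 cm.

88.9 cm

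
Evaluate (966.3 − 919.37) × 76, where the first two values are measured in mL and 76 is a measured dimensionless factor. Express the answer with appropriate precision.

3.6 × 10^3 mL

966.3 mL − 919.37 mL = 46.93 mL; the difference is limited to 1 decimal place (3 s.f.).
Carrying full precision, 46.93 × 76 = 3566.68 mL; 76 has 2 s.f., so the result keeps min(3, 2) = 2 s.f.
Rounded to 2 significant figures: 3.6 × 10^3 mL.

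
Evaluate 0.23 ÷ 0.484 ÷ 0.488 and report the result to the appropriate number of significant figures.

0.23 ÷ 0.484 ÷ 0.488 = 0.973784040103…
Multiplication/division keeps the fewest significant figures: 0.23 → 2 s.f., 0.484 → 3 s.f., 0.488 → 3 s.f.; limit is 2.
Rounded to 2 significant figures: 0.97.

0.97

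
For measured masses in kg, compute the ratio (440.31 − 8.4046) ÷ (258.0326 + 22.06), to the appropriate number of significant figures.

440.31 − 8.4046 = 431.9054, limited to 2 d.p. → 5 s.f.; 258.0326 + 22.06 = 280.0926, limited to 2 d.p. → 5 s.f.
Carrying full precision, 431.9054 ÷ 280.0926 = 1.5420093212…; keep min(5, 5) = 5 s.f.
Rounded to 5 significant figures: 1.5420.

1.5420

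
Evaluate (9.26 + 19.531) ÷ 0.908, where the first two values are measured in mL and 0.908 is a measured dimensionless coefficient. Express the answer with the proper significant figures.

31.7 mL

9.26 mL + 19.531 mL = 28.791 mL; the sum is limited to 2 decimal places (4 s.f.).
Carrying full precision, 28.791 ÷ 0.908 = 31.7081497797… mL; 0.908 has 3 s.f., so the result keeps min(4, 3) = 3 s.f.
Rounded to 3 significant figures: 31.7 mL.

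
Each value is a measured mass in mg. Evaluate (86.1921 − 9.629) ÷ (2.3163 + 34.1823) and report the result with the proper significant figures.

2.0977

86.1921 − 9.629 = 76.5631, limited to 3 d.p. → 5 s.f.; 2.3163 + 34.1823 = 36.4986, limited to 4 d.p. → 6 s.f.
Carrying full precision, 76.5631 ÷ 36.4986 = 2.09769963779…; keep min(5, 6) = 5 s.f.
Rounded to 5 significant figures: 2.0977.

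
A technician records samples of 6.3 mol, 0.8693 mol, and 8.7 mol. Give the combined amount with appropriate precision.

6.3 mol + 0.8693 mol + 8.7 mol = 15.8693 mol.
Addition/subtraction keeps the fewest decimal places: 6.3 → 1 decimal place, 0.8693 → 4 decimal places, 8.7 → 1 decimal place; limit is 1.
Rounded to 1 decimal place: 15.9 mol.

15.9 mol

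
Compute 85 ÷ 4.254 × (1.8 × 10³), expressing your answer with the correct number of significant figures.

3.6 × 10⁴

85 ÷ 4.254 × (1.8 × 10³) = 35966.1495063…
Multiplication/division keeps the fewest significant figures: 85 → 2 s.f., 4.254 → 4 s.f., 1.8 × 10³ → 2 s.f.; limit is 2.
Rounded to 2 significant figures: 3.6 × 10⁴.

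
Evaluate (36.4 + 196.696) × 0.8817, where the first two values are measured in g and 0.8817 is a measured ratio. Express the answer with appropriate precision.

36.4 g + 196.696 g = 233.096 g; the sum is limited to 1 decimal place (4 s.f.).
Carrying full precision, 233.096 × 0.8817 = 205.5207432 g; 0.8817 has 4 s.f., so the result keeps min(4, 4) = 4 s.f.
Rounded to 4 significant figures: 205.5 g.

205.5 g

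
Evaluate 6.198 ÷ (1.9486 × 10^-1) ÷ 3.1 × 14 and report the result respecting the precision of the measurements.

1.4 × 10^2

6.198 ÷ (1.9486 × 10^-1) ÷ 3.1 × 14 = 143.646555178…
Multiplication/division keeps the fewest significant figures: 6.198 → 4 s.f., 1.9486 × 10^-1 → 5 s.f., 3.1 → 2 s.f., 14 → 2 s.f.; limit is 2.
Rounded to 2 significant figures: 1.4 × 10^2.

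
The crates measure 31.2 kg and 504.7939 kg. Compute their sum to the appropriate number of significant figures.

31.2 kg + 504.7939 kg = 535.9939 kg.
Addition/subtraction keeps the fewest decimal places: 31.2 → 1 decimal place, 504.7939 → 4 decimal places; limit is 1.
Rounded to 1 decimal place: 536.0 kg.

536.0 kg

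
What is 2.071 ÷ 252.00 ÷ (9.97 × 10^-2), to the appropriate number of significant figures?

0.0824

2.071 ÷ 252.00 ÷ (9.97 × 10^-2) = 0.08242982917…
Multiplication/division keeps the fewest significant figures: 2.071 → 4 s.f., 252.00 → 5 s.f., 9.97 × 10^-2 → 3 s.f.; limit is 3.
Rounded to 3 significant figures: 0.0824.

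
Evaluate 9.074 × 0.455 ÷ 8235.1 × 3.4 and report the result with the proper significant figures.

9.074 × 0.455 ÷ 8235.1 × 3.4 = 0.00170459107965…
Multiplication/division keeps the fewest significant figures: 9.074 → 4 s.f., 0.455 → 3 s.f., 8235.1 → 5 s.f., 3.4 → 2 s.f.; limit is 2.
Rounded to 2 significant figures: 1.7 × 10⁻³.

1.7 × 10⁻³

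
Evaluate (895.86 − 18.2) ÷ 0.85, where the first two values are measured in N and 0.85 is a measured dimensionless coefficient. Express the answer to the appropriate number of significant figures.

1.0 × 10³ N

895.86 N − 18.2 N = 877.66 N; the difference is limited to 1 decimal place (4 s.f.).
Carrying full precision, 877.66 ÷ 0.85 = 1032.54117647… N; 0.85 has 2 s.f., so the result keeps min(4, 2) = 2 s.f.
Rounded to 2 significant figures: 1.0 × 10³ N.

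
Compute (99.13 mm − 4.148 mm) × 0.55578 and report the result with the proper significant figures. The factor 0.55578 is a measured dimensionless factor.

52.79 mm

99.13 mm − 4.148 mm = 94.982 mm; the difference is limited to 2 decimal places (4 s.f.).
Carrying full precision, 94.982 × 0.55578 = 52.78909596 mm; 0.55578 has 5 s.f., so the result keeps min(4, 5) = 4 s.f.
Rounded to 4 significant figures: 52.79 mm.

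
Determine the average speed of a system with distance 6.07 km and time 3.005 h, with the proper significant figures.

2.02 km/h

average speed = 6.07 km ÷ 3.005 h = 2.01996672213… km/h.
6.07 has 3 significant figures; 3.005 has 4.
Division/multiplication keeps the fewest: 3 significant figures.
Rounded: 2.02 km/h.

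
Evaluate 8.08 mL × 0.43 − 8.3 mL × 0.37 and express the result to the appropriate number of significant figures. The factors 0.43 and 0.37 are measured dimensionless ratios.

8.08 × 0.43 = 3.4744 → 3.5 mL (2 s.f., last digit at the 10^-1 place).
8.3 × 0.37 = 3.071 → 3.1 mL (2 s.f., last digit at the 10^-1 place).
Difference: 0.4034 mL; keep the coarser place, 10^-1.
Result: 0.4 mL.

0.4 mL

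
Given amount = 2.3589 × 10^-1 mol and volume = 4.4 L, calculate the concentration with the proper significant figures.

0.054 mol/L

concentration = 2.3589 × 10^-1 mol ÷ 4.4 L = 0.0536113636364… mol/L.
2.3589 × 10^-1 has 5 significant figures; 4.4 has 2.
Division/multiplication keeps the fewest: 2 significant figures.
Rounded: 0.054 mol/L.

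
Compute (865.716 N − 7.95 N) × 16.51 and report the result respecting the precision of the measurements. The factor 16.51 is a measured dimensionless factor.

1.416 × 10⁴ N

865.716 N − 7.95 N = 857.766 N; the difference is limited to 2 decimal places (5 s.f.).
Carrying full precision, 857.766 × 16.51 = 14161.71666 N; 16.51 has 4 s.f., so the result keeps min(5, 4) = 4 s.f.
Rounded to 4 significant figures: 1.416 × 10⁴ N.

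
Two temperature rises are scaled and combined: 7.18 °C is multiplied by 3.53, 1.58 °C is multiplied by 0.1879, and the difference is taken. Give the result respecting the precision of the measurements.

7.18 × 3.53 = 25.3454 → 25.3 °C (3 s.f., last digit at the 10^-1 place).
1.58 × 0.1879 = 0.296882 → 2.97 × 10⁻¹ °C (3 s.f., last digit at the 10^-3 place).
Difference: 25.048518 °C; keep the coarser place, 10^-1.
Result: 25.0 °C.

25.0 °C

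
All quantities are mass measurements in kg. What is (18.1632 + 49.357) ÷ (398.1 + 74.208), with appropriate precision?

18.1632 + 49.357 = 67.5202, limited to 3 d.p. → 5 s.f.; 398.1 + 74.208 = 472.308, limited to 1 d.p. → 4 s.f.
Carrying full precision, 67.5202 ÷ 472.308 = 0.142957985044…; keep min(5, 4) = 4 s.f.
Rounded to 4 significant figures: 0.1430.

0.1430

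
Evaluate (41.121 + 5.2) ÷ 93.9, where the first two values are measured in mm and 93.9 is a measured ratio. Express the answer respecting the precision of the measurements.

41.121 mm + 5.2 mm = 46.321 mm; the sum is limited to 1 decimal place (3 s.f.).
Carrying full precision, 46.321 ÷ 93.9 = 0.493301384452… mm; 93.9 has 3 s.f., so the result keeps min(3, 3) = 3 s.f.
Rounded to 3 significant figures: 0.493 mm.

0.493 mm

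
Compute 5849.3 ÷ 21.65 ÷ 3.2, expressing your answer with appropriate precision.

5849.3 ÷ 21.65 ÷ 3.2 = 84.4298498845…
Multiplication/division keeps the fewest significant figures: 5849.3 → 5 s.f., 21.65 → 4 s.f., 3.2 → 2 s.f.; limit is 2.
Rounded to 2 significant figures: 84.

84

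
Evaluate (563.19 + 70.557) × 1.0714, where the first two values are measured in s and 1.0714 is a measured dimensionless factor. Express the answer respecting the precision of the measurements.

563.19 s + 70.557 s = 633.747 s; the sum is limited to 2 decimal places (5 s.f.).
Carrying full precision, 633.747 × 1.0714 = 678.9965358 s; 1.0714 has 5 s.f., so the result keeps min(5, 5) = 5 s.f.
Rounded to 5 significant figures: 679.00 s.

679.00 s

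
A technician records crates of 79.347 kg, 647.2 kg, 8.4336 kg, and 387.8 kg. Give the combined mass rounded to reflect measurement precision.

1122.8 kg

79.347 kg + 647.2 kg + 8.4336 kg + 387.8 kg = 1122.7806 kg.
Addition/subtraction keeps the fewest decimal places: 79.347 → 3 decimal places, 647.2 → 1 decimal place, 8.4336 → 4 decimal places, 387.8 → 1 decimal place; limit is 1.
Rounded to 1 decimal place: 1122.8 kg.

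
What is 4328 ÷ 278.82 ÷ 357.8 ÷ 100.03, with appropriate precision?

4328 ÷ 278.82 ÷ 357.8 ÷ 100.03 = 0.000433703297543…
Multiplication/division keeps the fewest significant figures: 4328 → 4 s.f., 278.82 → 5 s.f., 357.8 → 4 s.f., 100.03 → 5 s.f.; limit is 4.
Rounded to 4 significant figures: 4.337 × 10⁻⁴.

4.337 × 10⁻⁴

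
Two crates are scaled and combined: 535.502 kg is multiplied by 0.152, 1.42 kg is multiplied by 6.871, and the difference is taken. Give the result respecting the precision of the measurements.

71.6 kg

535.502 × 0.152 = 81.396304 → 81.4 kg (3 s.f., last digit at the 10^-1 place).
1.42 × 6.871 = 9.75682 → 9.76 kg (3 s.f., last digit at the 10^-2 place).
Difference: 71.639484 kg; keep the coarser place, 10^-1.
Result: 71.6 kg.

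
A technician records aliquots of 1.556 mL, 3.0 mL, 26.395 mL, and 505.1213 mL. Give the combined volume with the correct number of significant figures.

536.1 mL

1.556 mL + 3.0 mL + 26.395 mL + 505.1213 mL = 536.0723 mL.
Addition/subtraction keeps the fewest decimal places: 1.556 → 3 decimal places, 3.0 → 1 decimal place, 26.395 → 3 decimal places, 505.1213 → 4 decimal places; limit is 1.
Rounded to 1 decimal place: 536.1 mL.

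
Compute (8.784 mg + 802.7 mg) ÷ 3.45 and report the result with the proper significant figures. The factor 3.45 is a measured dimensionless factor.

8.784 mg + 802.7 mg = 811.484 mg; the sum is limited to 1 decimal place (4 s.f.).
Carrying full precision, 811.484 ÷ 3.45 = 235.212753623… mg; 3.45 has 3 s.f., so the result keeps min(4, 3) = 3 s.f.
Rounded to 3 significant figures: 235 mg.

235 mg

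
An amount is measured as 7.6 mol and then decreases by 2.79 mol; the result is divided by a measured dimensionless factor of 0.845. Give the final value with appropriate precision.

5.7 mol

7.6 mol − 2.79 mol = 4.81 mol; the difference is limited to 1 decimal place (2 s.f.).
Carrying full precision, 4.81 ÷ 0.845 = 5.69230769231… mol; 0.845 has 3 s.f., so the result keeps min(2, 3) = 2 s.f.
Rounded to 2 significant figures: 5.7 mol.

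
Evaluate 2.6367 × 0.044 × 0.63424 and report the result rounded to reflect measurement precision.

0.074

2.6367 × 0.044 × 0.63424 = 0.073581226752
Multiplication/division keeps the fewest significant figures: 2.6367 → 5 s.f., 0.044 → 2 s.f., 0.63424 → 5 s.f.; limit is 2.
Rounded to 2 significant figures: 0.074.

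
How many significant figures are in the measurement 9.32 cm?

3

9.32: every digit is nonzero and significant.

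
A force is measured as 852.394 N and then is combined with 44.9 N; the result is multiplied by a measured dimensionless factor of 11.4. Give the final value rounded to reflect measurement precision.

852.394 N + 44.9 N = 897.294 N; the sum is limited to 1 decimal place (4 s.f.).
Carrying full precision, 897.294 × 11.4 = 10229.1516 N; 11.4 has 3 s.f., so the result keeps min(4, 3) = 3 s.f.
Rounded to 3 significant figures: 1.02 × 10⁴ N.

1.02 × 10⁴ N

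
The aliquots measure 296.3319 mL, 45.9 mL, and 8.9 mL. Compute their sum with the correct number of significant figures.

3.511 × 10² mL

296.3319 mL + 45.9 mL + 8.9 mL = 351.1319 mL.
Addition/subtraction keeps the fewest decimal places: 296.3319 → 4 decimal places, 45.9 → 1 decimal place, 8.9 → 1 decimal place; limit is 1.
Rounded to 1 decimal place: 3.511 × 10² mL.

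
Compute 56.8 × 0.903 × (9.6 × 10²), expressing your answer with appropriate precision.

4.9 × 10⁴

56.8 × 0.903 × (9.6 × 10²) = 49238.784
Multiplication/division keeps the fewest significant figures: 56.8 → 3 s.f., 0.903 → 3 s.f., 9.6 × 10² → 2 s.f.; limit is 2.
Rounded to 2 significant figures: 4.9 × 10⁴.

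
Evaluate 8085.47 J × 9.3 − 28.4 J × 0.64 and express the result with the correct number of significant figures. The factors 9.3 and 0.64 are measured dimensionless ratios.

7.5 × 10⁴ J

8085.47 × 9.3 = 75194.871 → 7.5 × 10⁴ J (2 s.f., last digit at the 10^3 place).
28.4 × 0.64 = 18.176 → 18 J (2 s.f., last digit at the 10^0 place).
Difference: 75176.695 J; keep the coarser place, 10^3.
Result: 7.5 × 10⁴ J.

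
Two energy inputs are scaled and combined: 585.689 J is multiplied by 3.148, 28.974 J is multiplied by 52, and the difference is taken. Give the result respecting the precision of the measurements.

585.689 × 3.148 = 1843.748972 → 1844 J (4 s.f., last digit at the 10^0 place).
28.974 × 52 = 1506.648 → 1.5 × 10^3 J (2 s.f., last digit at the 10^2 place).
Difference: 337.100972 J; keep the coarser place, 10^2.
Result: 3 × 10^2 J.

3 × 10^2 J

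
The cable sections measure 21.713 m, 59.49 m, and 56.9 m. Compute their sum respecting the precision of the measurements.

138.1 m

21.713 m + 59.49 m + 56.9 m = 138.103 m.
Addition/subtraction keeps the fewest decimal places: 21.713 → 3 decimal places, 59.49 → 2 decimal places, 56.9 → 1 decimal place; limit is 1.
Rounded to 1 decimal place: 138.1 m.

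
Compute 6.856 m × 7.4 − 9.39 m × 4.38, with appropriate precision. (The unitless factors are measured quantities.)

1.0 × 10^1 m

6.856 × 7.4 = 50.7344 → 51 m (2 s.f., last digit at the 10^0 place).
9.39 × 4.38 = 41.1282 → 41.1 m (3 s.f., last digit at the 10^-1 place).
Difference: 9.6062 m; keep the coarser place, 10^0.
Result: 1.0 × 10^1 m.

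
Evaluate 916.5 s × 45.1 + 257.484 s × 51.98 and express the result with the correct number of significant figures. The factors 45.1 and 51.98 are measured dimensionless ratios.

916.5 × 45.1 = 41334.15 → 4.13 × 10^4 s (3 s.f., last digit at the 10^2 place).
257.484 × 51.98 = 13384.01832 → 1.338 × 10^4 s (4 s.f., last digit at the 10^1 place).
Sum: 54718.16832 s; keep the coarser place, 10^2.
Result: 5.47 × 10^4 s.

5.47 × 10^4 s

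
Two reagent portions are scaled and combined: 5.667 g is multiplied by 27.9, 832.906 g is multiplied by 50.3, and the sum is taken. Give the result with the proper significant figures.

4.21 × 10^4 g

5.667 × 27.9 = 158.1093 → 158 g (3 s.f., last digit at the 10^0 place).
832.906 × 50.3 = 41895.1718 → 4.19 × 10^4 g (3 s.f., last digit at the 10^2 place).
Sum: 42053.2811 g; keep the coarser place, 10^2.
Result: 4.21 × 10^4 g.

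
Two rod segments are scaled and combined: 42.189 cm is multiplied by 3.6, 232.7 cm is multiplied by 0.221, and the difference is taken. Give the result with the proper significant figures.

42.189 × 3.6 = 151.8804 → 1.5 × 10² cm (2 s.f., last digit at the 10^1 place).
232.7 × 0.221 = 51.4267 → 51.4 cm (3 s.f., last digit at the 10^-1 place).
Difference: 100.4537 cm; keep the coarser place, 10^1.
Result: 1.0 × 10² cm.

1.0 × 10² cm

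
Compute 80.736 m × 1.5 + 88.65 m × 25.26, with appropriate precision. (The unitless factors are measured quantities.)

2.36 × 10³ m

80.736 × 1.5 = 121.104 → 1.2 × 10² m (2 s.f., last digit at the 10^1 place).
88.65 × 25.26 = 2239.299 → 2239 m (4 s.f., last digit at the 10^0 place).
Sum: 2360.403 m; keep the coarser place, 10^1.
Result: 2.36 × 10³ m.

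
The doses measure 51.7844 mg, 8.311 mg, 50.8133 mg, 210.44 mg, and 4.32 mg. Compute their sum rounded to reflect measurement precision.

325.67 mg

51.7844 mg + 8.311 mg + 50.8133 mg + 210.44 mg + 4.32 mg = 325.6687 mg.
Addition/subtraction keeps the fewest decimal places: 51.7844 → 4 decimal places, 8.311 → 3 decimal places, 50.8133 → 4 decimal places, 210.44 → 2 decimal places, 4.32 → 2 decimal places; limit is 2.
Rounded to 2 decimal places: 325.67 mg.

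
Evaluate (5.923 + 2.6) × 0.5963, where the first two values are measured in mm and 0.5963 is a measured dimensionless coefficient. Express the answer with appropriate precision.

5.923 mm + 2.6 mm = 8.523 mm; the sum is limited to 1 decimal place (2 s.f.).
Carrying full precision, 8.523 × 0.5963 = 5.0822649 mm; 0.5963 has 4 s.f., so the result keeps min(2, 4) = 2 s.f.
Rounded to 2 significant figures: 5.1 mm.

5.1 mm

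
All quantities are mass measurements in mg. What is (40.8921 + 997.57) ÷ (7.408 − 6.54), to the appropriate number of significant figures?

1.2 × 10³

40.8921 + 997.57 = 1038.4621, limited to 2 d.p. → 6 s.f.; 7.408 − 6.54 = 0.868, limited to 2 d.p. → 2 s.f.
Carrying full precision, 1038.4621 ÷ 0.868 = 1196.38490783…; keep min(6, 2) = 2 s.f.
Rounded to 2 significant figures: 1.2 × 10³.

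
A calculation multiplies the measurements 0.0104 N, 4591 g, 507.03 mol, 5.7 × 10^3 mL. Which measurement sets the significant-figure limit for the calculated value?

0.0104 N → 3 s.f.; 4591 g → 4 s.f.; 507.03 mol → 5 s.f.; 5.7 × 10^3 mL → 2 s.f.
The fewest is 2 significant figures, from 5.7 × 10^3 mL.

5.7 × 10^3 mL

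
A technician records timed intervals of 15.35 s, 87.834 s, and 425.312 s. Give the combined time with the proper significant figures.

528.50 s

15.35 s + 87.834 s + 425.312 s = 528.496 s.
Addition/subtraction keeps the fewest decimal places: 15.35 → 2 decimal places, 87.834 → 3 decimal places, 425.312 → 3 decimal places; limit is 2.
Rounded to 2 decimal places: 528.50 s.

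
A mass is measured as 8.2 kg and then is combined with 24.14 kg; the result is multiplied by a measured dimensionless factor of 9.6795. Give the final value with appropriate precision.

313 kg

8.2 kg + 24.14 kg = 32.34 kg; the sum is limited to 1 decimal place (3 s.f.).
Carrying full precision, 32.34 × 9.6795 = 313.03503 kg; 9.6795 has 5 s.f., so the result keeps min(3, 5) = 3 s.f.
Rounded to 3 significant figures: 313 kg.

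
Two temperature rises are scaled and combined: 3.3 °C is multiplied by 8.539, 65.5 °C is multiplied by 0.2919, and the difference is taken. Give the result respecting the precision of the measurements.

3.3 × 8.539 = 28.1787 → 28 °C (2 s.f., last digit at the 10^0 place).
65.5 × 0.2919 = 19.11945 → 19.1 °C (3 s.f., last digit at the 10^-1 place).
Difference: 9.05925 °C; keep the coarser place, 10^0.
Result: 9 °C.

9 °C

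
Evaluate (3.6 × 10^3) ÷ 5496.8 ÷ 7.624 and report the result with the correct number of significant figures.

(3.6 × 10^3) ÷ 5496.8 ÷ 7.624 = 0.0859032663553…
Multiplication/division keeps the fewest significant figures: 3.6 × 10^3 → 2 s.f., 5496.8 → 5 s.f., 7.624 → 4 s.f.; limit is 2.
Rounded to 2 significant figures: 0.086.

0.086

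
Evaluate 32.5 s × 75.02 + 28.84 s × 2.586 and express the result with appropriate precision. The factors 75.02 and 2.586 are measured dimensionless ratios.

2.51 × 10^3 s

32.5 × 75.02 = 2438.15 → 2.44 × 10^3 s (3 s.f., last digit at the 10^1 place).
28.84 × 2.586 = 74.58024 → 74.58 s (4 s.f., last digit at the 10^-2 place).
Sum: 2512.73024 s; keep the coarser place, 10^1.
Result: 2.51 × 10^3 s.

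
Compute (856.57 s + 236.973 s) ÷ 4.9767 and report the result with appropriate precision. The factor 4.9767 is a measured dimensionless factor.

219.73 s

856.57 s + 236.973 s = 1093.543 s; the sum is limited to 2 decimal places (6 s.f.).
Carrying full precision, 1093.543 ÷ 4.9767 = 219.7325537… s; 4.9767 has 5 s.f., so the result keeps min(6, 5) = 5 s.f.
Rounded to 5 significant figures: 219.73 s.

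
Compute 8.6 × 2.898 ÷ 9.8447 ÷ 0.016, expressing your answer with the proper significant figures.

8.6 × 2.898 ÷ 9.8447 ÷ 0.016 = 158.224730058…
Multiplication/division keeps the fewest significant figures: 8.6 → 2 s.f., 2.898 → 4 s.f., 9.8447 → 5 s.f., 0.016 → 2 s.f.; limit is 2.
Rounded to 2 significant figures: 1.6 × 10^2.

1.6 × 10^2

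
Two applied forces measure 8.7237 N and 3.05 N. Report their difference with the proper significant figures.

5.67 N

8.7237 N − 3.05 N = 5.6737 N.
Addition/subtraction keeps the fewest decimal places: 8.7237 → 4 decimal places, 3.05 → 2 decimal places; limit is 2.
Rounded to 2 decimal places: 5.67 N.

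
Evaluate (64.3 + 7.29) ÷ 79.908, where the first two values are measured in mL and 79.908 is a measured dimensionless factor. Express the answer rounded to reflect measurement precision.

0.896 mL

64.3 mL + 7.29 mL = 71.59 mL; the sum is limited to 1 decimal place (3 s.f.).
Carrying full precision, 71.59 ÷ 79.908 = 0.895905291085… mL; 79.908 has 5 s.f., so the result keeps min(3, 5) = 3 s.f.
Rounded to 3 significant figures: 0.896 mL.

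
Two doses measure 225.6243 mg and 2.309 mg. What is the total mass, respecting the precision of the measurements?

225.6243 mg + 2.309 mg = 227.9333 mg.
Addition/subtraction keeps the fewest decimal places: 225.6243 → 4 decimal places, 2.309 → 3 decimal places; limit is 3.
Rounded to 3 decimal places: 227.933 mg.

227.933 mg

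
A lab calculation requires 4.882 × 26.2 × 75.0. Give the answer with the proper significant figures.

4.882 × 26.2 × 75.0 = 9593.13
Multiplication/division keeps the fewest significant figures: 4.882 → 4 s.f., 26.2 → 3 s.f., 75.0 → 3 s.f.; limit is 3.
Rounded to 3 significant figures: 9.59 × 10^3.

9.59 × 10^3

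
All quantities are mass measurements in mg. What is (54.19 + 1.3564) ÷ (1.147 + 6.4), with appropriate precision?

7.4

54.19 + 1.3564 = 55.5464, limited to 2 d.p. → 4 s.f.; 1.147 + 6.4 = 7.547, limited to 1 d.p. → 2 s.f.
Carrying full precision, 55.5464 ÷ 7.547 = 7.36006360143…; keep min(4, 2) = 2 s.f.
Rounded to 2 significant figures: 7.4.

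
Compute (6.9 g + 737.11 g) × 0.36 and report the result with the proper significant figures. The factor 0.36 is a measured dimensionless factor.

6.9 g + 737.11 g = 744.01 g; the sum is limited to 1 decimal place (4 s.f.).
Carrying full precision, 744.01 × 0.36 = 267.8436 g; 0.36 has 2 s.f., so the result keeps min(4, 2) = 2 s.f.
Rounded to 2 significant figures: 2.7 × 10^2 g.

2.7 × 10^2 g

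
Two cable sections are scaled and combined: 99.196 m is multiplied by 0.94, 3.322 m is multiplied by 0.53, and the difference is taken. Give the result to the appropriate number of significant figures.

99.196 × 0.94 = 93.24424 → 93 m (2 s.f., last digit at the 10^0 place).
3.322 × 0.53 = 1.76066 → 1.8 m (2 s.f., last digit at the 10^-1 place).
Difference: 91.48358 m; keep the coarser place, 10^0.
Result: 91 m.

91 m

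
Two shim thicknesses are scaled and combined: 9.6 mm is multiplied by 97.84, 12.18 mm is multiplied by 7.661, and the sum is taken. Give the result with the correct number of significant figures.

1.03 × 10^3 mm

9.6 × 97.84 = 939.264 → 9.4 × 10^2 mm (2 s.f., last digit at the 10^1 place).
12.18 × 7.661 = 93.31098 → 93.31 mm (4 s.f., last digit at the 10^-2 place).
Sum: 1032.57498 mm; keep the coarser place, 10^1.
Result: 1.03 × 10^3 mm.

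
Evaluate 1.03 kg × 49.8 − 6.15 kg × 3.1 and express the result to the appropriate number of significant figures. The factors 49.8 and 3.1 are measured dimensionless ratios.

1.03 × 49.8 = 51.294 → 51.3 kg (3 s.f., last digit at the 10^-1 place).
6.15 × 3.1 = 19.065 → 19 kg (2 s.f., last digit at the 10^0 place).
Difference: 32.229 kg; keep the coarser place, 10^0.
Result: 32 kg.

32 kg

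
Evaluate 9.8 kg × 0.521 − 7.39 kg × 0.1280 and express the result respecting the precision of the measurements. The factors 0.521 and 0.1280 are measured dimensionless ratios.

9.8 × 0.521 = 5.1058 → 5.1 kg (2 s.f., last digit at the 10^-1 place).
7.39 × 0.1280 = 0.94592 → 0.946 kg (3 s.f., last digit at the 10^-3 place).
Difference: 4.15988 kg; keep the coarser place, 10^-1.
Result: 4.2 kg.

4.2 kg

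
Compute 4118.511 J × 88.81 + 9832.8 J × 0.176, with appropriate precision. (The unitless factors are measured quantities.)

3.675 × 10^5 J

4118.511 × 88.81 = 365764.96191 → 3.658 × 10^5 J (4 s.f., last digit at the 10^2 place).
9832.8 × 0.176 = 1730.5728 → 1.73 × 10^3 J (3 s.f., last digit at the 10^1 place).
Sum: 367495.53471 J; keep the coarser place, 10^2.
Result: 3.675 × 10^5 J.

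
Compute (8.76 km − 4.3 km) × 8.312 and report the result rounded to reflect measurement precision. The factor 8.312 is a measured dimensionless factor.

8.76 km − 4.3 km = 4.46 km; the difference is limited to 1 decimal place (2 s.f.).
Carrying full precision, 4.46 × 8.312 = 37.07152 km; 8.312 has 4 s.f., so the result keeps min(2, 4) = 2 s.f.
Rounded to 2 significant figures: 37 km.

37 km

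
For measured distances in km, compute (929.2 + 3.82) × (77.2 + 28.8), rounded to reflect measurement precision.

929.2 + 3.82 = 933.02, limited to 1 d.p. → 4 s.f.; 77.2 + 28.8 = 106.0, limited to 1 d.p. → 4 s.f.
Carrying full precision, 933.02 × 106.0 = 98900.12; keep min(4, 4) = 4 s.f.
Rounded to 4 significant figures: 9.890 × 10⁴ km².

9.890 × 10⁴ km²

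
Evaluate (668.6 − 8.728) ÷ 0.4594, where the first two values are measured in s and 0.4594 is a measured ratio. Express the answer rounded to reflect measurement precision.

1436 s

668.6 s − 8.728 s = 659.872 s; the difference is limited to 1 decimal place (4 s.f.).
Carrying full precision, 659.872 ÷ 0.4594 = 1436.3778842… s; 0.4594 has 4 s.f., so the result keeps min(4, 4) = 4 s.f.
Rounded to 4 significant figures: 1436 s.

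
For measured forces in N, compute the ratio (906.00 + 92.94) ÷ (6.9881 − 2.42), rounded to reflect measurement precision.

906.00 + 92.94 = 998.94, limited to 2 d.p. → 5 s.f.; 6.9881 − 2.42 = 4.5681, limited to 2 d.p. → 3 s.f.
Carrying full precision, 998.94 ÷ 4.5681 = 218.677349445…; keep min(5, 3) = 3 s.f.
Rounded to 3 significant figures: 219.

219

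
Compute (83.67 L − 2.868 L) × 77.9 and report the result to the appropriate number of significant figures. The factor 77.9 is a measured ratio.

83.67 L − 2.868 L = 80.802 L; the difference is limited to 2 decimal places (4 s.f.).
Carrying full precision, 80.802 × 77.9 = 6294.4758 L; 77.9 has 3 s.f., so the result keeps min(4, 3) = 3 s.f.
Rounded to 3 significant figures: 6.29 × 10³ L.

6.29 × 10³ L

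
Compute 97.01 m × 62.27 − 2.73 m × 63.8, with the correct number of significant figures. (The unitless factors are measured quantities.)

97.01 × 62.27 = 6040.8127 → 6.041 × 10³ m (4 s.f., last digit at the 10^0 place).
2.73 × 63.8 = 174.174 → 174 m (3 s.f., last digit at the 10^0 place).
Difference: 5866.6387 m; keep the coarser place, 10^0.
Result: 5867 m.

5867 m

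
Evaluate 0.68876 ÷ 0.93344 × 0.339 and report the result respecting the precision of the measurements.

0.68876 ÷ 0.93344 × 0.339 = 0.250138884128…
Multiplication/division keeps the fewest significant figures: 0.68876 → 5 s.f., 0.93344 → 5 s.f., 0.339 → 3 s.f.; limit is 3.
Rounded to 3 significant figures: 0.250.

0.250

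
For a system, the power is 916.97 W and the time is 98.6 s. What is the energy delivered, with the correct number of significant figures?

9.04 × 10⁴ J

energy delivered = 916.97 W × 98.6 s = 90413.242 J.
916.97 has 5 significant figures; 98.6 has 3.
Division/multiplication keeps the fewest: 3 significant figures.
Rounded: 9.04 × 10⁴ J.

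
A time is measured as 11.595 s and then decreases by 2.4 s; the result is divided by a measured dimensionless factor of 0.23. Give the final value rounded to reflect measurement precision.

4.0 × 10^1 s

11.595 s − 2.4 s = 9.195 s; the difference is limited to 1 decimal place (2 s.f.).
Carrying full precision, 9.195 ÷ 0.23 = 39.9782608696… s; 0.23 has 2 s.f., so the result keeps min(2, 2) = 2 s.f.
Rounded to 2 significant figures: 4.0 × 10^1 s.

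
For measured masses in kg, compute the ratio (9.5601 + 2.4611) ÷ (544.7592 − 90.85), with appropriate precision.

0.026484

9.5601 + 2.4611 = 12.0212, limited to 4 d.p. → 6 s.f.; 544.7592 − 90.85 = 453.9092, limited to 2 d.p. → 5 s.f.
Carrying full precision, 12.0212 ÷ 453.9092 = 0.0264837108391…; keep min(6, 5) = 5 s.f.
Rounded to 5 significant figures: 0.026484.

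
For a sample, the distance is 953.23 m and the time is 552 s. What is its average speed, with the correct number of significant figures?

1.73 m/s

average speed = 953.23 m ÷ 552 s = 1.72686594203… m/s.
953.23 has 5 significant figures; 552 has 3.
Division/multiplication keeps the fewest: 3 significant figures.
Rounded: 1.73 m/s.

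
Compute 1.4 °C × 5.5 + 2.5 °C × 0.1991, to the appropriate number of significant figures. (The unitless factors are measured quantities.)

8.2 °C

1.4 × 5.5 = 7.7 → 7.7 °C (2 s.f., last digit at the 10^-1 place).
2.5 × 0.1991 = 0.49775 → 0.50 °C (2 s.f., last digit at the 10^-2 place).
Sum: 8.19775 °C; keep the coarser place, 10^-1.
Result: 8.2 °C.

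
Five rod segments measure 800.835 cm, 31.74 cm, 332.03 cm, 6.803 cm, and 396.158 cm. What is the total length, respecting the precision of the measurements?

1567.57 cm

800.835 cm + 31.74 cm + 332.03 cm + 6.803 cm + 396.158 cm = 1567.566 cm.
Addition/subtraction keeps the fewest decimal places: 800.835 → 3 decimal places, 31.74 → 2 decimal places, 332.03 → 2 decimal places, 6.803 → 3 decimal places, 396.158 → 3 decimal places; limit is 2.
Rounded to 2 decimal places: 1567.57 cm.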